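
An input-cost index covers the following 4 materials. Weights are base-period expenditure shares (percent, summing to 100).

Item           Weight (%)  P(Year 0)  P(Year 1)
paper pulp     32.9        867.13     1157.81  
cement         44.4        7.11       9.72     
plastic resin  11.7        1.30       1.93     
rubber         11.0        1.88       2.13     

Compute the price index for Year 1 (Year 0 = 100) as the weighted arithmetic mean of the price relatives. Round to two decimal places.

paper pulp: 32.9 × (1157.81/867.13) = 32.9 × 1.335221 = 43.9288
cement: 44.4 × (9.72/7.11) = 44.4 × 1.367089 = 60.6987
plastic resin: 11.7 × (1.93/1.30) = 11.7 × 1.484615 = 17.3700
rubber: 11.0 × (2.13/1.88) = 11.0 × 1.132979 = 12.4628
Index = Σ wᵢ·(p₁ᵢ/p₀ᵢ) = 43.9288 + 60.6987 + 17.3700 + 12.4628 = 134.4603

134.46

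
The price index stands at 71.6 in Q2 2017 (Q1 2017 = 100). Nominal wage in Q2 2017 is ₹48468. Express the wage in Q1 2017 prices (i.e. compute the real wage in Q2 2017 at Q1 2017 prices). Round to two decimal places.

Real = Nominal ÷ (Index/100) = 48468 ÷ (71.6/100)
     = 48468 ÷ 0.716 = 67692.7374

67692.74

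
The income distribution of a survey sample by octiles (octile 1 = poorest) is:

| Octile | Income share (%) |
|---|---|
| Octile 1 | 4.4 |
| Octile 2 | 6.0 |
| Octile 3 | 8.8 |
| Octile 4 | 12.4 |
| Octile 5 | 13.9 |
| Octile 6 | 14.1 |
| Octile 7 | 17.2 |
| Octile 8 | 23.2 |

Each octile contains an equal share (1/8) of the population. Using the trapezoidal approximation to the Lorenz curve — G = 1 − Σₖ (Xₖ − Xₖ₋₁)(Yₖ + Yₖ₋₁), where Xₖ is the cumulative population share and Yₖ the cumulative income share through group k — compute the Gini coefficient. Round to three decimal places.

Cumulative income shares Yₖ: 0.0440, 0.1040, 0.1920, 0.3160, 0.4550, 0.5960, 0.7680, 1.0000
Σ (Xₖ−Xₖ₋₁)(Yₖ+Yₖ₋₁) = (1/8)(0.0440+0.0000) + (1/8)(0.1040+0.0440) + (1/8)(0.1920+0.1040) + (1/8)(0.3160+0.1920) + (1/8)(0.4550+0.3160) + (1/8)(0.5960+0.4550) + (1/8)(0.7680+0.5960) + (1/8)(1.0000+0.7680)
  = 0.0055 + 0.0185 + 0.0370 + 0.0635 + 0.0964 + 0.1314 + 0.1705 + 0.2210 = 0.7438
G = 1 − 0.7438 = 0.2562

0.256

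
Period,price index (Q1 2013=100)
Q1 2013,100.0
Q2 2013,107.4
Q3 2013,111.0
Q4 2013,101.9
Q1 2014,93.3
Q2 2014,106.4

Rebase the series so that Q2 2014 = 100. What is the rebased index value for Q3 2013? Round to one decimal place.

104.3

Rebased(Q3 2013) = 111.0 / 106.4 × 100 = 104.3233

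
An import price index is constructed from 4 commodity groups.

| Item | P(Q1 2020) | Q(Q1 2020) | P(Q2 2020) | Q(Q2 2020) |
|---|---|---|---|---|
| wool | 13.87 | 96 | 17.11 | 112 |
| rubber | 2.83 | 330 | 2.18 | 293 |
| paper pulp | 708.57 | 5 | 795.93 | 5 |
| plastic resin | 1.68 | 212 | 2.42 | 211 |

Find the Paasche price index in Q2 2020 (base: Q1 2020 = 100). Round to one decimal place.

Paasche price index uses current-period quantities as weights.
ΣP(Q2 2020)·Q(Q2 2020) = 17.11×112 + 2.18×293 + 795.93×5 + 2.42×211 = 1916.32 + 638.74 + 3979.65 + 510.62 = 7045.33
ΣP(Q1 2020)·Q(Q2 2020) = 13.87×112 + 2.83×293 + 708.57×5 + 1.68×211 = 1553.44 + 829.19 + 3542.85 + 354.48 = 6279.96
Index = 7045.33 / 6279.96 × 100 = 112.1875

112.2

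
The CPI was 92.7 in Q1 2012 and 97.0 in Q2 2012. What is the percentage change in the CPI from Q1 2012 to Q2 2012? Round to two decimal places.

4.64%

Change = (97.0 − 92.7) / 92.7 × 100
       = 4.3 / 92.7 × 100 = 4.6386%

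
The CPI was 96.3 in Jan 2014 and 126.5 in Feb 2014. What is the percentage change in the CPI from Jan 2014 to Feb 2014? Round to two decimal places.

Change = (126.5 − 96.3) / 96.3 × 100
       = 30.2 / 96.3 × 100 = 31.3603%

31.36%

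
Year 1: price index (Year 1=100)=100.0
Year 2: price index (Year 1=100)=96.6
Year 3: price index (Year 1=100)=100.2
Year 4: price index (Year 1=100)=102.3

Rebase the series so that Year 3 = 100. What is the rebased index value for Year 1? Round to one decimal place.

Rebased(Year 1) = 100.0 / 100.2 × 100 = 99.8004

99.8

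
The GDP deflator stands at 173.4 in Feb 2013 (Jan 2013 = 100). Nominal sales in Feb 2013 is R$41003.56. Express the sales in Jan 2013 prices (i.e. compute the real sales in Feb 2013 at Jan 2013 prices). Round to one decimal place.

Real = Nominal ÷ (Index/100) = 41003.56 ÷ (173.4/100)
     = 41003.56 ÷ 1.734 = 23646.8051

23646.8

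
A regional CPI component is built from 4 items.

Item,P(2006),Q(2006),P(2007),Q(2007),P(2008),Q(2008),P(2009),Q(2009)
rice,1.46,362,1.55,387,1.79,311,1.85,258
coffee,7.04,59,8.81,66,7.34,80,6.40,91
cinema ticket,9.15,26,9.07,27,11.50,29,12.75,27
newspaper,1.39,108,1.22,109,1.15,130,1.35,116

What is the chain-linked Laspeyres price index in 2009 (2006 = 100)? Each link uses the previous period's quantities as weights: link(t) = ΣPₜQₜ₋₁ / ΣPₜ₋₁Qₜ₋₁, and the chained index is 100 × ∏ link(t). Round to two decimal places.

112.90

Link 2006→2007:
ΣP(2007)Q(2006) = 1.55×362 + 8.81×59 + 9.07×26 + 1.22×108 = 561.1 + 519.79 + 235.82 + 131.76 = 1448.47
ΣP(2006)Q(2006) = 1.46×362 + 7.04×59 + 9.15×26 + 1.39×108 = 528.52 + 415.36 + 237.9 + 150.12 = 1331.9
link = 1448.47/1331.9 = 1.087522
Link 2007→2008:
ΣP(2008)Q(2007) = 1.79×387 + 7.34×66 + 11.50×27 + 1.15×109 = 692.73 + 484.44 + 310.5 + 125.35 = 1613.02
ΣP(2007)Q(2007) = 1.55×387 + 8.81×66 + 9.07×27 + 1.22×109 = 599.85 + 581.46 + 244.89 + 132.98 = 1559.18
link = 1613.02/1559.18 = 1.034531
Link 2008→2009:
ΣP(2009)Q(2008) = 1.85×311 + 6.40×80 + 12.75×29 + 1.35×130 = 575.35 + 512 + 369.75 + 175.5 = 1632.6
ΣP(2008)Q(2008) = 1.79×311 + 7.34×80 + 11.50×29 + 1.15×130 = 556.69 + 587.2 + 333.5 + 149.5 = 1626.89
link = 1632.6/1626.89 = 1.003510
Chained index = 100 × 1.087522 × 1.034531 × 1.003510 = 112.9024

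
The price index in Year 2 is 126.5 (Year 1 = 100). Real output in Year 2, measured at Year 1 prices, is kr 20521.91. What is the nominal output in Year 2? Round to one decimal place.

25960.2

Nominal = Real × (Index/100) = 20521.91 × (126.5/100)
        = 20521.91 × 1.265 = 25960.2161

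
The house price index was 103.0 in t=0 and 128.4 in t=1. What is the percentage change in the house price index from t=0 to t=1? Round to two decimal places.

24.66%

Change = (128.4 − 103.0) / 103.0 × 100
       = 25.4 / 103.0 × 100 = 24.6602%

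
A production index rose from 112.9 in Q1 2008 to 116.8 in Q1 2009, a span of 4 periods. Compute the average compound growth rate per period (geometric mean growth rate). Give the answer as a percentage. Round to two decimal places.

0.85%

Growth factor = (116.8/112.9)^(1/4) = (1.034544)^(1/4) = 1.008526
Growth rate = 1.008526 − 1 = 0.008526 = 0.8526%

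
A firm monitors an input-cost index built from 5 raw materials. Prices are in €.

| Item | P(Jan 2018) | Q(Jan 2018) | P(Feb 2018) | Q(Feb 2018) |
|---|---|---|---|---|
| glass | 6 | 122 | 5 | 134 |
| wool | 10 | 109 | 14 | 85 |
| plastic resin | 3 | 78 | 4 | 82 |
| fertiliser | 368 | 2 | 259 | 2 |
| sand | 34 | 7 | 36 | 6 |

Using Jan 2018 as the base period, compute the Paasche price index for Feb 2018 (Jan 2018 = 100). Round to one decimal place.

Paasche price index uses current-period quantities as weights.
ΣP(Feb 2018)·Q(Feb 2018) = 5×134 + 14×85 + 4×82 + 259×2 + 36×6 = 670 + 1190 + 328 + 518 + 216 = 2922
ΣP(Jan 2018)·Q(Feb 2018) = 6×134 + 10×85 + 3×82 + 368×2 + 34×6 = 804 + 850 + 246 + 736 + 204 = 2840
Index = 2922 / 2840 × 100 = 102.8873

102.9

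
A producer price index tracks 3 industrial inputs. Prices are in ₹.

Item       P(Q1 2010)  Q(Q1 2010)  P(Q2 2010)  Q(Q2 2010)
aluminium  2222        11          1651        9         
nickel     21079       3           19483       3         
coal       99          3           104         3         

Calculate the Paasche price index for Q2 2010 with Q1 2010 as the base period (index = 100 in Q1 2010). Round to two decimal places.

88.13

Paasche price index uses current-period quantities as weights.
ΣP(Q2 2010)·Q(Q2 2010) = 1651×9 + 19483×3 + 104×3 = 14859 + 58449 + 312 = 73620
ΣP(Q1 2010)·Q(Q2 2010) = 2222×9 + 21079×3 + 99×3 = 19998 + 63237 + 297 = 83532
Index = 73620 / 83532 × 100 = 88.1339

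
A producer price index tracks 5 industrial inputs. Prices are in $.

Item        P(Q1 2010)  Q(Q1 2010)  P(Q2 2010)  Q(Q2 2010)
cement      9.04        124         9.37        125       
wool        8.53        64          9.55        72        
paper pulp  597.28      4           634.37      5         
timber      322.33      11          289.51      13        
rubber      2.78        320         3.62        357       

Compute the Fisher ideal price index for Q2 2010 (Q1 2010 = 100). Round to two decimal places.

101.83

Laspeyres component (base-period weights):
ΣP(Q2 2010)Q(Q1 2010) = 9.37×124 + 9.55×64 + 634.37×4 + 289.51×11 + 3.62×320 = 1161.88 + 611.2 + 2537.48 + 3184.61 + 1158.4 = 8653.57
ΣP(Q1 2010)Q(Q1 2010) = 9.04×124 + 8.53×64 + 597.28×4 + 322.33×11 + 2.78×320 = 1120.96 + 545.92 + 2389.12 + 3545.63 + 889.6 = 8491.23
L = 8653.57 / 8491.23 × 100 = 101.9119
Paasche component (current-period weights):
ΣP(Q2 2010)Q(Q2 2010) = 9.37×125 + 9.55×72 + 634.37×5 + 289.51×13 + 3.62×357 = 1171.25 + 687.6 + 3171.85 + 3763.63 + 1292.34 = 10086.67
ΣP(Q1 2010)Q(Q2 2010) = 9.04×125 + 8.53×72 + 597.28×5 + 322.33×13 + 2.78×357 = 1130 + 614.16 + 2986.4 + 4190.29 + 992.46 = 9913.31
P = 10086.67 / 9913.31 × 100 = 101.7488
Fisher = √(L × P) = √(101.9119 × 101.7488) = 101.8303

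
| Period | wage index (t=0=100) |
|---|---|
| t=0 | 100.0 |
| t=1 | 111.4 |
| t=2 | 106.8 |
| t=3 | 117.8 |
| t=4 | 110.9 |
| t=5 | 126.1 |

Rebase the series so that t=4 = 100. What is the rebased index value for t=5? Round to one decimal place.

113.7

Rebased(t=5) = 126.1 / 110.9 × 100 = 113.7060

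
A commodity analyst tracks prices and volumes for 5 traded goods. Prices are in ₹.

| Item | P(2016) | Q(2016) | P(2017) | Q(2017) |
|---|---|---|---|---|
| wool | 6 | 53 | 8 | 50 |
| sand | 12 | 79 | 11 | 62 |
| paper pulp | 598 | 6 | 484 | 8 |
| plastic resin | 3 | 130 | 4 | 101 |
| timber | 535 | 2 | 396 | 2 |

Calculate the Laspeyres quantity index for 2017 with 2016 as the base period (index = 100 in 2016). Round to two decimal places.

Laspeyres quantity index uses base-period prices as weights.
ΣP(2016)·Q(2017) = 6×50 + 12×62 + 598×8 + 3×101 + 535×2 = 300 + 744 + 4784 + 303 + 1070 = 7201
ΣP(2016)·Q(2016) = 6×53 + 12×79 + 598×6 + 3×130 + 535×2 = 318 + 948 + 3588 + 390 + 1070 = 6314
Index = 7201 / 6314 × 100 = 114.0481

114.05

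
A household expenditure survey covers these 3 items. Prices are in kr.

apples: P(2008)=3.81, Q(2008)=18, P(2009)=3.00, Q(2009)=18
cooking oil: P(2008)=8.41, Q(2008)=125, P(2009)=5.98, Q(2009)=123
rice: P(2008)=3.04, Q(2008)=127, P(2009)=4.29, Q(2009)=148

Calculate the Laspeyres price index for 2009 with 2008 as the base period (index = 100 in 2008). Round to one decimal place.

Laspeyres price index uses base-period quantities as weights.
ΣP(2009)·Q(2008) = 3.00×18 + 5.98×125 + 4.29×127 = 54 + 747.5 + 544.83 = 1346.33
ΣP(2008)·Q(2008) = 3.81×18 + 8.41×125 + 3.04×127 = 68.58 + 1051.25 + 386.08 = 1505.91
Index = 1346.33 / 1505.91 × 100 = 89.4031

89.4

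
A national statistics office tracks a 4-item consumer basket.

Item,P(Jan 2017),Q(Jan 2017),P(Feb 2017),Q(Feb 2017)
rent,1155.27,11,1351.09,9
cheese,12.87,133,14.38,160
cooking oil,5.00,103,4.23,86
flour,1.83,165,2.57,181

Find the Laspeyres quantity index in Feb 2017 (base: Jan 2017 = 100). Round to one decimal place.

Laspeyres quantity index uses base-period prices as weights.
ΣP(Jan 2017)·Q(Feb 2017) = 1155.27×9 + 12.87×160 + 5.00×86 + 1.83×181 = 10397.43 + 2059.2 + 430 + 331.23 = 13217.86
ΣP(Jan 2017)·Q(Jan 2017) = 1155.27×11 + 12.87×133 + 5.00×103 + 1.83×165 = 12707.97 + 1711.71 + 515 + 301.95 = 15236.63
Index = 13217.86 / 15236.63 × 100 = 86.7505

86.8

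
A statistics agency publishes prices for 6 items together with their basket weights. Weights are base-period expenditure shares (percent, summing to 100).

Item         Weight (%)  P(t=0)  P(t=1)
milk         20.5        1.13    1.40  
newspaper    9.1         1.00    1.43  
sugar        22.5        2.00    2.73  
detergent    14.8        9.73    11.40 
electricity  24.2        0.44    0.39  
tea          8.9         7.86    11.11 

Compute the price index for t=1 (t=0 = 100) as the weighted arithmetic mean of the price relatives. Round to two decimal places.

milk: 20.5 × (1.40/1.13) = 20.5 × 1.238938 = 25.3982
newspaper: 9.1 × (1.43/1.00) = 9.1 × 1.430000 = 13.0130
sugar: 22.5 × (2.73/2.00) = 22.5 × 1.365000 = 30.7125
detergent: 14.8 × (11.40/9.73) = 14.8 × 1.171634 = 17.3402
electricity: 24.2 × (0.39/0.44) = 24.2 × 0.886364 = 21.4500
tea: 8.9 × (11.11/7.86) = 8.9 × 1.413486 = 12.5800
Index = Σ wᵢ·(p₁ᵢ/p₀ᵢ) = 25.3982 + 13.0130 + 30.7125 + 17.3402 + 21.4500 + 12.5800 = 120.4939

120.49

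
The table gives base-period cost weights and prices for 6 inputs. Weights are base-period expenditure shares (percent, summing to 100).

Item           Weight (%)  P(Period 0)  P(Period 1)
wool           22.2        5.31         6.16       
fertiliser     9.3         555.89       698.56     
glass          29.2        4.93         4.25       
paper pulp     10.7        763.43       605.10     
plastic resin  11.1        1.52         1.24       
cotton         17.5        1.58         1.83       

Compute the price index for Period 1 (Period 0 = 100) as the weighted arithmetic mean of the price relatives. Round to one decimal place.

wool: 22.2 × (6.16/5.31) = 22.2 × 1.160075 = 25.7537
fertiliser: 9.3 × (698.56/555.89) = 9.3 × 1.256651 = 11.6869
glass: 29.2 × (4.25/4.93) = 29.2 × 0.862069 = 25.1724
paper pulp: 10.7 × (605.10/763.43) = 10.7 × 0.792607 = 8.4809
plastic resin: 11.1 × (1.24/1.52) = 11.1 × 0.815789 = 9.0553
cotton: 17.5 × (1.83/1.58) = 17.5 × 1.158228 = 20.2690
Index = Σ wᵢ·(p₁ᵢ/p₀ᵢ) = 25.7537 + 11.6869 + 25.1724 + 8.4809 + 9.0553 + 20.2690 = 100.4181

100.4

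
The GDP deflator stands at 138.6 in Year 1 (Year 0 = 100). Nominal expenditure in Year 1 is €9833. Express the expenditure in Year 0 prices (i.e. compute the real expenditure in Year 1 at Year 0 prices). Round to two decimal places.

7094.52

Real = Nominal ÷ (Index/100) = 9833 ÷ (138.6/100)
     = 9833 ÷ 1.386 = 7094.5166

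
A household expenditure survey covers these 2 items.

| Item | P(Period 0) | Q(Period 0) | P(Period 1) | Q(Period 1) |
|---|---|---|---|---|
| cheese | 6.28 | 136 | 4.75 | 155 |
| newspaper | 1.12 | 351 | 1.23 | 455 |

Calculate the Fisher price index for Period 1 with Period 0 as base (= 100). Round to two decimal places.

86.90

Laspeyres component (base-period weights):
ΣP(Period 1)Q(Period 0) = 4.75×136 + 1.23×351 = 646 + 431.73 = 1077.73
ΣP(Period 0)Q(Period 0) = 6.28×136 + 1.12×351 = 854.08 + 393.12 = 1247.2
L = 1077.73 / 1247.2 × 100 = 86.4120
Paasche component (current-period weights):
ΣP(Period 1)Q(Period 1) = 4.75×155 + 1.23×455 = 736.25 + 559.65 = 1295.9
ΣP(Period 0)Q(Period 1) = 6.28×155 + 1.12×455 = 973.4 + 509.6 = 1483
P = 1295.9 / 1483 × 100 = 87.3837
Fisher = √(L × P) = √(86.4120 × 87.3837) = 86.8965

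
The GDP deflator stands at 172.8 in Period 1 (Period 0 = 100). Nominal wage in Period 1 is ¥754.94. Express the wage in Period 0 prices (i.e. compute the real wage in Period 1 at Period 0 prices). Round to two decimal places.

436.89

Real = Nominal ÷ (Index/100) = 754.94 ÷ (172.8/100)
     = 754.94 ÷ 1.728 = 436.8866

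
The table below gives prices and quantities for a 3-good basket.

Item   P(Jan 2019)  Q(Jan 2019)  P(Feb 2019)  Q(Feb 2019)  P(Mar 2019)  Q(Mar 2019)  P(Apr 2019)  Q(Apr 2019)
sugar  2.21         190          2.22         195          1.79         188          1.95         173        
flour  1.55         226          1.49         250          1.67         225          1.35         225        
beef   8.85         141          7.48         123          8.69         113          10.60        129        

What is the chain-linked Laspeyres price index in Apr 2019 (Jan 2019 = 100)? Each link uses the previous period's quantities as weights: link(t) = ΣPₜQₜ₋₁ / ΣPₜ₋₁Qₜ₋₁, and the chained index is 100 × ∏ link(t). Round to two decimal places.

Link Jan 2019→Feb 2019:
ΣP(Feb 2019)Q(Jan 2019) = 2.22×190 + 1.49×226 + 7.48×141 = 421.8 + 336.74 + 1054.68 = 1813.22
ΣP(Jan 2019)Q(Jan 2019) = 2.21×190 + 1.55×226 + 8.85×141 = 419.9 + 350.3 + 1247.85 = 2018.05
link = 1813.22/2018.05 = 0.898501
Link Feb 2019→Mar 2019:
ΣP(Mar 2019)Q(Feb 2019) = 1.79×195 + 1.67×250 + 8.69×123 = 349.05 + 417.5 + 1068.87 = 1835.42
ΣP(Feb 2019)Q(Feb 2019) = 2.22×195 + 1.49×250 + 7.48×123 = 432.9 + 372.5 + 920.04 = 1725.44
link = 1835.42/1725.44 = 1.063740
Link Mar 2019→Apr 2019:
ΣP(Apr 2019)Q(Mar 2019) = 1.95×188 + 1.35×225 + 10.60×113 = 366.6 + 303.75 + 1197.8 = 1868.15
ΣP(Mar 2019)Q(Mar 2019) = 1.79×188 + 1.67×225 + 8.69×113 = 336.52 + 375.75 + 981.97 = 1694.24
link = 1868.15/1694.24 = 1.102648
Chained index = 100 × 0.898501 × 1.063740 × 1.102648 = 105.3880

105.39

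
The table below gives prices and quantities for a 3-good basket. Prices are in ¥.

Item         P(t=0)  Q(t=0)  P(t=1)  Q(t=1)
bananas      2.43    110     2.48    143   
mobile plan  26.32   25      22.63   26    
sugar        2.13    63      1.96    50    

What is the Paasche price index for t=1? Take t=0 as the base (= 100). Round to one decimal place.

91.5

Paasche price index uses current-period quantities as weights.
ΣP(t=1)·Q(t=1) = 2.48×143 + 22.63×26 + 1.96×50 = 354.64 + 588.38 + 98 = 1041.02
ΣP(t=0)·Q(t=1) = 2.43×143 + 26.32×26 + 2.13×50 = 347.49 + 684.32 + 106.5 = 1138.31
Index = 1041.02 / 1138.31 × 100 = 91.4531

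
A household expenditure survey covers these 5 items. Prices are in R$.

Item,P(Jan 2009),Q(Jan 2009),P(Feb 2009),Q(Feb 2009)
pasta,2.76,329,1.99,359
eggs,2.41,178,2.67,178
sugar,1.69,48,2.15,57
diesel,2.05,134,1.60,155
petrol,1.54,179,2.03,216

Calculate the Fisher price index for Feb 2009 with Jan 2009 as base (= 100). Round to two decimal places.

Laspeyres component (base-period weights):
ΣP(Feb 2009)Q(Jan 2009) = 1.99×329 + 2.67×178 + 2.15×48 + 1.60×134 + 2.03×179 = 654.71 + 475.26 + 103.2 + 214.4 + 363.37 = 1810.94
ΣP(Jan 2009)Q(Jan 2009) = 2.76×329 + 2.41×178 + 1.69×48 + 2.05×134 + 1.54×179 = 908.04 + 428.98 + 81.12 + 274.7 + 275.66 = 1968.5
L = 1810.94 / 1968.5 × 100 = 91.9959
Paasche component (current-period weights):
ΣP(Feb 2009)Q(Feb 2009) = 1.99×359 + 2.67×178 + 2.15×57 + 1.60×155 + 2.03×216 = 714.41 + 475.26 + 122.55 + 248 + 438.48 = 1998.7
ΣP(Jan 2009)Q(Feb 2009) = 2.76×359 + 2.41×178 + 1.69×57 + 2.05×155 + 1.54×216 = 990.84 + 428.98 + 96.33 + 317.75 + 332.64 = 2166.54
P = 1998.7 / 2166.54 × 100 = 92.2531
Fisher = √(L × P) = √(91.9959 × 92.2531) = 92.1244

92.12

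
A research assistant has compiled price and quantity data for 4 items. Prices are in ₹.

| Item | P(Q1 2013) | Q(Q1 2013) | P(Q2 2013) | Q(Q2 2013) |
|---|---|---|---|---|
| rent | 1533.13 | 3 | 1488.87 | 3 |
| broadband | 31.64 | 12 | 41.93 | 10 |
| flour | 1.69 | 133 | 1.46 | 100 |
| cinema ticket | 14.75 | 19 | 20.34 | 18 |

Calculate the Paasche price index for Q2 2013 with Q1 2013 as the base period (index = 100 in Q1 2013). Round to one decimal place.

Paasche price index uses current-period quantities as weights.
ΣP(Q2 2013)·Q(Q2 2013) = 1488.87×3 + 41.93×10 + 1.46×100 + 20.34×18 = 4466.61 + 419.3 + 146 + 366.12 = 5398.03
ΣP(Q1 2013)·Q(Q2 2013) = 1533.13×3 + 31.64×10 + 1.69×100 + 14.75×18 = 4599.39 + 316.4 + 169 + 265.5 = 5350.29
Index = 5398.03 / 5350.29 × 100 = 100.8923

100.9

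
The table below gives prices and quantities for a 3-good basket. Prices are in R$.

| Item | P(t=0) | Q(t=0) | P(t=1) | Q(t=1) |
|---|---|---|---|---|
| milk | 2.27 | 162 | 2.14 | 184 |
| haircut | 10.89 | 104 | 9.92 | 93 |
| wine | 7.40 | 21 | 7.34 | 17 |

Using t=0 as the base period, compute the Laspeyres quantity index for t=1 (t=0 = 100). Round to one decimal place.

Laspeyres quantity index uses base-period prices as weights.
ΣP(t=0)·Q(t=1) = 2.27×184 + 10.89×93 + 7.40×17 = 417.68 + 1012.77 + 125.8 = 1556.25
ΣP(t=0)·Q(t=0) = 2.27×162 + 10.89×104 + 7.40×21 = 367.74 + 1132.56 + 155.4 = 1655.7
Index = 1556.25 / 1655.7 × 100 = 93.9935

94.0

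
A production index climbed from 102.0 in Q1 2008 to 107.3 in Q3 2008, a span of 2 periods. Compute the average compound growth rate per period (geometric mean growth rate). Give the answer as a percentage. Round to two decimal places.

2.57%

Growth factor = (107.3/102.0)^(1/2) = (1.051961)^(1/2) = 1.025651
Growth rate = 1.025651 − 1 = 0.025651 = 2.5651%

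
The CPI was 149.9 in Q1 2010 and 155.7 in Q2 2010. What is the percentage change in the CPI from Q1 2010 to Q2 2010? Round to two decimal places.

Change = (155.7 − 149.9) / 149.9 × 100
       = 5.8 / 149.9 × 100 = 3.8692%

3.87%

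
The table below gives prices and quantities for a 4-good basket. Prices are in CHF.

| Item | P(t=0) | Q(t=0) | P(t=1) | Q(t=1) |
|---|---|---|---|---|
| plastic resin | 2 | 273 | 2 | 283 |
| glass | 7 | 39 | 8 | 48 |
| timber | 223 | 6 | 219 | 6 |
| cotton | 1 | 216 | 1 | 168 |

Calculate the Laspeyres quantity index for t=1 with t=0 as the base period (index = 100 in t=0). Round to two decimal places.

Laspeyres quantity index uses base-period prices as weights.
ΣP(t=0)·Q(t=1) = 2×283 + 7×48 + 223×6 + 1×168 = 566 + 336 + 1338 + 168 = 2408
ΣP(t=0)·Q(t=0) = 2×273 + 7×39 + 223×6 + 1×216 = 546 + 273 + 1338 + 216 = 2373
Index = 2408 / 2373 × 100 = 101.4749

101.47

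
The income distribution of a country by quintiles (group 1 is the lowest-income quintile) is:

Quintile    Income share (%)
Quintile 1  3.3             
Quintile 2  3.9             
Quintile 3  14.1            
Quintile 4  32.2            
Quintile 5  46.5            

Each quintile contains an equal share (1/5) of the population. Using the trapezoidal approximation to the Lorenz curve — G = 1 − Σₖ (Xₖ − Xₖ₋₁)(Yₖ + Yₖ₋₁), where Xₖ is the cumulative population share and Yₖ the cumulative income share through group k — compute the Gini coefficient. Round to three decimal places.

0.459

Cumulative income shares Yₖ: 0.0330, 0.0720, 0.2130, 0.5350, 1.0000
Σ (Xₖ−Xₖ₋₁)(Yₖ+Yₖ₋₁) = (1/5)(0.0330+0.0000) + (1/5)(0.0720+0.0330) + (1/5)(0.2130+0.0720) + (1/5)(0.5350+0.2130) + (1/5)(1.0000+0.5350)
  = 0.0066 + 0.0210 + 0.0570 + 0.1496 + 0.3070 = 0.5412
G = 1 − 0.5412 = 0.4588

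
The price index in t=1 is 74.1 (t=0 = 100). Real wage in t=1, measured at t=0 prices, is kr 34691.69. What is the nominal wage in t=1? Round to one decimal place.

Nominal = Real × (Index/100) = 34691.69 × (74.1/100)
        = 34691.69 × 0.741 = 25706.5423

25706.5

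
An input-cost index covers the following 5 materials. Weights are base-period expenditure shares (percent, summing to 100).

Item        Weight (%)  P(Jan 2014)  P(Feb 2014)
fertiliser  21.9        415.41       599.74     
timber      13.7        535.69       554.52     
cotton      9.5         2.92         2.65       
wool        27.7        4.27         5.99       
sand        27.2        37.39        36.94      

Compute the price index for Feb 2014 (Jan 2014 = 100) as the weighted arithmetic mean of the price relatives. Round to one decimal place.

fertiliser: 21.9 × (599.74/415.41) = 21.9 × 1.443730 = 31.6177
timber: 13.7 × (554.52/535.69) = 13.7 × 1.035151 = 14.1816
cotton: 9.5 × (2.65/2.92) = 9.5 × 0.907534 = 8.6216
wool: 27.7 × (5.99/4.27) = 27.7 × 1.402810 = 38.8578
sand: 27.2 × (36.94/37.39) = 27.2 × 0.987965 = 26.8726
Index = Σ wᵢ·(p₁ᵢ/p₀ᵢ) = 31.6177 + 14.1816 + 8.6216 + 38.8578 + 26.8726 = 120.1513

120.2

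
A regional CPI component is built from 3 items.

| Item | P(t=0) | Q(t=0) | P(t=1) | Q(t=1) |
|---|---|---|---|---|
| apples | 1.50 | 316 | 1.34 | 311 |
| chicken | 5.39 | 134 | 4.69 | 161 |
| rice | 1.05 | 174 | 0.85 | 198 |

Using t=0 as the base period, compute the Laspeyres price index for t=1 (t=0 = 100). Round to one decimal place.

87.0

Laspeyres price index uses base-period quantities as weights.
ΣP(t=1)·Q(t=0) = 1.34×316 + 4.69×134 + 0.85×174 = 423.44 + 628.46 + 147.9 = 1199.8
ΣP(t=0)·Q(t=0) = 1.50×316 + 5.39×134 + 1.05×174 = 474 + 722.26 + 182.7 = 1378.96
Index = 1199.8 / 1378.96 × 100 = 87.0076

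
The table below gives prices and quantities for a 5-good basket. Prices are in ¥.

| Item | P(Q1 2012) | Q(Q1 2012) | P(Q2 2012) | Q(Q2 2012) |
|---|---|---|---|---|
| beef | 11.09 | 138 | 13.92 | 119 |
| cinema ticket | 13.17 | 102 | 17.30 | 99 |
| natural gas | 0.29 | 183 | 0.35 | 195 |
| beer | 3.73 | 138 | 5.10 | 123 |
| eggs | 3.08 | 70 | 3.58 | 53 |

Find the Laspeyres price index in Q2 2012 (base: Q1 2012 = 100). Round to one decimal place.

128.6

Laspeyres price index uses base-period quantities as weights.
ΣP(Q2 2012)·Q(Q1 2012) = 13.92×138 + 17.30×102 + 0.35×183 + 5.10×138 + 3.58×70 = 1920.96 + 1764.6 + 64.05 + 703.8 + 250.6 = 4704.01
ΣP(Q1 2012)·Q(Q1 2012) = 11.09×138 + 13.17×102 + 0.29×183 + 3.73×138 + 3.08×70 = 1530.42 + 1343.34 + 53.07 + 514.74 + 215.6 = 3657.17
Index = 4704.01 / 3657.17 × 100 = 128.6243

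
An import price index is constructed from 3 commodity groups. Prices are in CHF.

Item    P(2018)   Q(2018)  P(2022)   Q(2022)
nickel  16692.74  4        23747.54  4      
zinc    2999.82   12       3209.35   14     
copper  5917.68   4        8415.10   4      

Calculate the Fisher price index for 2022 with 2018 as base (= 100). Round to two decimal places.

131.64

Laspeyres component (base-period weights):
ΣP(2022)Q(2018) = 23747.54×4 + 3209.35×12 + 8415.10×4 = 94990.16 + 38512.2 + 33660.4 = 167162.76
ΣP(2018)Q(2018) = 16692.74×4 + 2999.82×12 + 5917.68×4 = 66770.96 + 35997.84 + 23670.72 = 126439.52
L = 167162.76 / 126439.52 × 100 = 132.2077
Paasche component (current-period weights):
ΣP(2022)Q(2022) = 23747.54×4 + 3209.35×14 + 8415.10×4 = 94990.16 + 44930.9 + 33660.4 = 173581.46
ΣP(2018)Q(2022) = 16692.74×4 + 2999.82×14 + 5917.68×4 = 66770.96 + 41997.48 + 23670.72 = 132439.16
P = 173581.46 / 132439.16 × 100 = 131.0651
Fisher = √(L × P) = √(132.2077 × 131.0651) = 131.6351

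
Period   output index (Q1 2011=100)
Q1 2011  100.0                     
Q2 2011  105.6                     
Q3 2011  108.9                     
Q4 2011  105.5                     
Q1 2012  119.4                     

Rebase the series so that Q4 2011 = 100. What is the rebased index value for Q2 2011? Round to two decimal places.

Rebased(Q2 2011) = 105.6 / 105.5 × 100 = 100.0948

100.09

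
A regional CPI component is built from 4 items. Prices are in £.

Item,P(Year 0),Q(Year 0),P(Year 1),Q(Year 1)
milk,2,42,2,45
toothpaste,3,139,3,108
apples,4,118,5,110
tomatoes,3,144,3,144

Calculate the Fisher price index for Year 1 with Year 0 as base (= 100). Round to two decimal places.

Laspeyres component (base-period weights):
ΣP(Year 1)Q(Year 0) = 2×42 + 3×139 + 5×118 + 3×144 = 84 + 417 + 590 + 432 = 1523
ΣP(Year 0)Q(Year 0) = 2×42 + 3×139 + 4×118 + 3×144 = 84 + 417 + 472 + 432 = 1405
L = 1523 / 1405 × 100 = 108.3986
Paasche component (current-period weights):
ΣP(Year 1)Q(Year 1) = 2×45 + 3×108 + 5×110 + 3×144 = 90 + 324 + 550 + 432 = 1396
ΣP(Year 0)Q(Year 1) = 2×45 + 3×108 + 4×110 + 3×144 = 90 + 324 + 440 + 432 = 1286
P = 1396 / 1286 × 100 = 108.5537
Fisher = √(L × P) = √(108.3986 × 108.5537) = 108.4761

108.48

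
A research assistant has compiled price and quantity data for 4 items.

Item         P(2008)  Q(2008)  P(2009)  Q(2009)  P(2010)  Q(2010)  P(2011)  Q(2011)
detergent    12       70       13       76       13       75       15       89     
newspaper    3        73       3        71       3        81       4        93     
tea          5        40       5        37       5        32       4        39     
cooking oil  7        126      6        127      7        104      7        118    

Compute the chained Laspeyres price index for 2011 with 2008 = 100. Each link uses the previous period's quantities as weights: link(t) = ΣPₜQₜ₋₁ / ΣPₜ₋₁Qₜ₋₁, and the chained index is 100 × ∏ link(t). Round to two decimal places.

Link 2008→2009:
ΣP(2009)Q(2008) = 13×70 + 3×73 + 5×40 + 6×126 = 910 + 219 + 200 + 756 = 2085
ΣP(2008)Q(2008) = 12×70 + 3×73 + 5×40 + 7×126 = 840 + 219 + 200 + 882 = 2141
link = 2085/2141 = 0.973844
Link 2009→2010:
ΣP(2010)Q(2009) = 13×76 + 3×71 + 5×37 + 7×127 = 988 + 213 + 185 + 889 = 2275
ΣP(2009)Q(2009) = 13×76 + 3×71 + 5×37 + 6×127 = 988 + 213 + 185 + 762 = 2148
link = 2275/2148 = 1.059125
Link 2010→2011:
ΣP(2011)Q(2010) = 15×75 + 4×81 + 4×32 + 7×104 = 1125 + 324 + 128 + 728 = 2305
ΣP(2010)Q(2010) = 13×75 + 3×81 + 5×32 + 7×104 = 975 + 243 + 160 + 728 = 2106
link = 2305/2106 = 1.094492
Chained index = 100 × 0.973844 × 1.059125 × 1.094492 = 112.8883

112.89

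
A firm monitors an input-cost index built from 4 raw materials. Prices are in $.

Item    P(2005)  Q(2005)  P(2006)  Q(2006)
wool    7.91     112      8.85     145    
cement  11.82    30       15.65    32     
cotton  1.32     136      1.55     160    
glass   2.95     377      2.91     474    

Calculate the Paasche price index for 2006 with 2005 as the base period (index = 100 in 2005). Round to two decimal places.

Paasche price index uses current-period quantities as weights.
ΣP(2006)·Q(2006) = 8.85×145 + 15.65×32 + 1.55×160 + 2.91×474 = 1283.25 + 500.8 + 248 + 1379.34 = 3411.39
ΣP(2005)·Q(2006) = 7.91×145 + 11.82×32 + 1.32×160 + 2.95×474 = 1146.95 + 378.24 + 211.2 + 1398.3 = 3134.69
Index = 3411.39 / 3134.69 × 100 = 108.8270

108.83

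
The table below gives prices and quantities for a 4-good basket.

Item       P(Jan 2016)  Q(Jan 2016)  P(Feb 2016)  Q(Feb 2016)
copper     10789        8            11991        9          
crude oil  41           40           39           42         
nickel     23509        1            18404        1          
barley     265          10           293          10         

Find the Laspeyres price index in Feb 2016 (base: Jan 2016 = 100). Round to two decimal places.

Laspeyres price index uses base-period quantities as weights.
ΣP(Feb 2016)·Q(Jan 2016) = 11991×8 + 39×40 + 18404×1 + 293×10 = 95928 + 1560 + 18404 + 2930 = 118822
ΣP(Jan 2016)·Q(Jan 2016) = 10789×8 + 41×40 + 23509×1 + 265×10 = 86312 + 1640 + 23509 + 2650 = 114111
Index = 118822 / 114111 × 100 = 104.1284

104.13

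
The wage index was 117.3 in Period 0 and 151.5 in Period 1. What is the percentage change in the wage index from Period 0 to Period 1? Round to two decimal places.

Change = (151.5 − 117.3) / 117.3 × 100
       = 34.2 / 117.3 × 100 = 29.1560%

29.16%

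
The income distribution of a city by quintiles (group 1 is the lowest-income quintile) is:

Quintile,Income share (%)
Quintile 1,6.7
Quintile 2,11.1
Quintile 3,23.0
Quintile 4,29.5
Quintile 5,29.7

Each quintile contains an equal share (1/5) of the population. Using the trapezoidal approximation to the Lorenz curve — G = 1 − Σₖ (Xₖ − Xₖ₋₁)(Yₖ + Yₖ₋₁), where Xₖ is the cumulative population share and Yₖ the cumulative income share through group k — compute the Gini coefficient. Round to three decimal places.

Cumulative income shares Yₖ: 0.0670, 0.1780, 0.4080, 0.7030, 1.0000
Σ (Xₖ−Xₖ₋₁)(Yₖ+Yₖ₋₁) = (1/5)(0.0670+0.0000) + (1/5)(0.1780+0.0670) + (1/5)(0.4080+0.1780) + (1/5)(0.7030+0.4080) + (1/5)(1.0000+0.7030)
  = 0.0134 + 0.0490 + 0.1172 + 0.2222 + 0.3406 = 0.7424
G = 1 − 0.7424 = 0.2576

0.258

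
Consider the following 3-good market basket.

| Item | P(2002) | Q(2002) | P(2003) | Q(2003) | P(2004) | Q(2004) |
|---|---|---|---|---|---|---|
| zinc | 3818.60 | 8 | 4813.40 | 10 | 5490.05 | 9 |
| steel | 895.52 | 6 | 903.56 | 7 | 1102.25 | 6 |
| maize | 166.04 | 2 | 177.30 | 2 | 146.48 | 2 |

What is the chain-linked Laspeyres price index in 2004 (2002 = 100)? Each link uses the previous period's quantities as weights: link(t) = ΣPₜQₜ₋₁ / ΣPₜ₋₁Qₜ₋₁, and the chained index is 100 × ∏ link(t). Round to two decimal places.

Link 2002→2003:
ΣP(2003)Q(2002) = 4813.40×8 + 903.56×6 + 177.30×2 = 38507.2 + 5421.36 + 354.6 = 44283.16
ΣP(2002)Q(2002) = 3818.60×8 + 895.52×6 + 166.04×2 = 30548.8 + 5373.12 + 332.08 = 36254
link = 44283.16/36254 = 1.221470
Link 2003→2004:
ΣP(2004)Q(2003) = 5490.05×10 + 1102.25×7 + 146.48×2 = 54900.5 + 7715.75 + 292.96 = 62909.21
ΣP(2003)Q(2003) = 4813.40×10 + 903.56×7 + 177.30×2 = 48134 + 6324.92 + 354.6 = 54813.52
link = 62909.21/54813.52 = 1.147695
Chained index = 100 × 1.221470 × 1.147695 = 140.1875

140.19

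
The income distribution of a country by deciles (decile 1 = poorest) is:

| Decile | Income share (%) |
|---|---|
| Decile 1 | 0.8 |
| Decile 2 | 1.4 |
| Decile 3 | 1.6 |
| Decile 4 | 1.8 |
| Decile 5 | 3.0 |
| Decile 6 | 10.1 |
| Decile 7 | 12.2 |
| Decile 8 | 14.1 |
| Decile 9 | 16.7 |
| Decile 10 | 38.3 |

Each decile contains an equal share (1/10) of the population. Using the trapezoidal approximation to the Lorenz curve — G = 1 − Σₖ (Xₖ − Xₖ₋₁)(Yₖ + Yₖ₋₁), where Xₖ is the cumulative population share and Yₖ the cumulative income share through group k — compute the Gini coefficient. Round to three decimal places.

0.545

Cumulative income shares Yₖ: 0.0080, 0.0220, 0.0380, 0.0560, 0.0860, 0.1870, 0.3090, 0.4500, 0.6170, 1.0000
Σ (Xₖ−Xₖ₋₁)(Yₖ+Yₖ₋₁) = (1/10)(0.0080+0.0000) + (1/10)(0.0220+0.0080) + (1/10)(0.0380+0.0220) + (1/10)(0.0560+0.0380) + (1/10)(0.0860+0.0560) + (1/10)(0.1870+0.0860) + (1/10)(0.3090+0.1870) + (1/10)(0.4500+0.3090) + (1/10)(0.6170+0.4500) + (1/10)(1.0000+0.6170)
  = 0.0008 + 0.0030 + 0.0060 + 0.0094 + 0.0142 + 0.0273 + 0.0496 + 0.0759 + 0.1067 + 0.1617 = 0.4546
G = 1 − 0.4546 = 0.5454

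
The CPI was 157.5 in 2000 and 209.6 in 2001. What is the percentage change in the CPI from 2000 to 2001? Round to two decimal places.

33.08%

Change = (209.6 − 157.5) / 157.5 × 100
       = 52.1 / 157.5 × 100 = 33.0794%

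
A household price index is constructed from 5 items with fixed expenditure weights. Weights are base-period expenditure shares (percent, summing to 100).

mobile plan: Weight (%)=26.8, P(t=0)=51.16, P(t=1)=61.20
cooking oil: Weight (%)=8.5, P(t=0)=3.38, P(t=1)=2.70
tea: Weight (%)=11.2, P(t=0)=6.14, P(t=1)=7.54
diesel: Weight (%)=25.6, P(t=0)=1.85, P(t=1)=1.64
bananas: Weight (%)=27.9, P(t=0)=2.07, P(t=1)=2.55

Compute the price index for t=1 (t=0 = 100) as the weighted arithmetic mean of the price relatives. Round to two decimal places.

109.67

mobile plan: 26.8 × (61.20/51.16) = 26.8 × 1.196247 = 32.0594
cooking oil: 8.5 × (2.70/3.38) = 8.5 × 0.798817 = 6.7899
tea: 11.2 × (7.54/6.14) = 11.2 × 1.228013 = 13.7537
diesel: 25.6 × (1.64/1.85) = 25.6 × 0.886486 = 22.6941
bananas: 27.9 × (2.55/2.07) = 27.9 × 1.231884 = 34.3696
Index = Σ wᵢ·(p₁ᵢ/p₀ᵢ) = 32.0594 + 6.7899 + 13.7537 + 22.6941 + 34.3696 = 109.6667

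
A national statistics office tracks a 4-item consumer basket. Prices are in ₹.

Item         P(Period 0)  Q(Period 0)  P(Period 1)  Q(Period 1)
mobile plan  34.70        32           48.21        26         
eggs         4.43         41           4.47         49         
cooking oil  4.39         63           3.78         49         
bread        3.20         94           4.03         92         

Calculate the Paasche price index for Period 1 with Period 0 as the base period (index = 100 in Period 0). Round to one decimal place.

124.5

Paasche price index uses current-period quantities as weights.
ΣP(Period 1)·Q(Period 1) = 48.21×26 + 4.47×49 + 3.78×49 + 4.03×92 = 1253.46 + 219.03 + 185.22 + 370.76 = 2028.47
ΣP(Period 0)·Q(Period 1) = 34.70×26 + 4.43×49 + 4.39×49 + 3.20×92 = 902.2 + 217.07 + 215.11 + 294.4 = 1628.78
Index = 2028.47 / 1628.78 × 100 = 124.5392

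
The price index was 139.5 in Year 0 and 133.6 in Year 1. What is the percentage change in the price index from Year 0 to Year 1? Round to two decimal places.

Change = (133.6 − 139.5) / 139.5 × 100
       = -5.9 / 139.5 × 100 = -4.2294%

-4.23%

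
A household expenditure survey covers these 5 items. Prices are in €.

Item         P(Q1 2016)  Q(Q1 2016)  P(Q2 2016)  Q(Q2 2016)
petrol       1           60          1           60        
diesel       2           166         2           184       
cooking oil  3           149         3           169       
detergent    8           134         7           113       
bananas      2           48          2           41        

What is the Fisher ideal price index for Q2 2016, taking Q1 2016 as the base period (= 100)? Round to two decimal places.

93.72

Laspeyres component (base-period weights):
ΣP(Q2 2016)Q(Q1 2016) = 1×60 + 2×166 + 3×149 + 7×134 + 2×48 = 60 + 332 + 447 + 938 + 96 = 1873
ΣP(Q1 2016)Q(Q1 2016) = 1×60 + 2×166 + 3×149 + 8×134 + 2×48 = 60 + 332 + 447 + 1072 + 96 = 2007
L = 1873 / 2007 × 100 = 93.3234
Paasche component (current-period weights):
ΣP(Q2 2016)Q(Q2 2016) = 1×60 + 2×184 + 3×169 + 7×113 + 2×41 = 60 + 368 + 507 + 791 + 82 = 1808
ΣP(Q1 2016)Q(Q2 2016) = 1×60 + 2×184 + 3×169 + 8×113 + 2×41 = 60 + 368 + 507 + 904 + 82 = 1921
P = 1808 / 1921 × 100 = 94.1176
Fisher = √(L × P) = √(93.3234 × 94.1176) = 93.7197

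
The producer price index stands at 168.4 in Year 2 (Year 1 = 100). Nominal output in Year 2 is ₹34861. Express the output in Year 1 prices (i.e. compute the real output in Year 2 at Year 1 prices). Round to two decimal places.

20701.31

Real = Nominal ÷ (Index/100) = 34861 ÷ (168.4/100)
     = 34861 ÷ 1.684 = 20701.3064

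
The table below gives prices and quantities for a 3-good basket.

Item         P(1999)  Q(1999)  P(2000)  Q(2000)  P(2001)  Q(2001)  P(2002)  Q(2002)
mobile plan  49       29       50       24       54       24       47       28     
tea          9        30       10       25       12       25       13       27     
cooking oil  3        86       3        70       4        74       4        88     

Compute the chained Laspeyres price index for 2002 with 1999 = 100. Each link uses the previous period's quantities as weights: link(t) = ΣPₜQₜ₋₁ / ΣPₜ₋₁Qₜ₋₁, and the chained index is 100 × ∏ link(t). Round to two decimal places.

Link 1999→2000:
ΣP(2000)Q(1999) = 50×29 + 10×30 + 3×86 = 1450 + 300 + 258 = 2008
ΣP(1999)Q(1999) = 49×29 + 9×30 + 3×86 = 1421 + 270 + 258 = 1949
link = 2008/1949 = 1.030272
Link 2000→2001:
ΣP(2001)Q(2000) = 54×24 + 12×25 + 4×70 = 1296 + 300 + 280 = 1876
ΣP(2000)Q(2000) = 50×24 + 10×25 + 3×70 = 1200 + 250 + 210 = 1660
link = 1876/1660 = 1.130120
Link 2001→2002:
ΣP(2002)Q(2001) = 47×24 + 13×25 + 4×74 = 1128 + 325 + 296 = 1749
ΣP(2001)Q(2001) = 54×24 + 12×25 + 4×74 = 1296 + 300 + 296 = 1892
link = 1749/1892 = 0.924419
Chained index = 100 × 1.030272 × 1.130120 × 0.924419 = 107.6330

107.63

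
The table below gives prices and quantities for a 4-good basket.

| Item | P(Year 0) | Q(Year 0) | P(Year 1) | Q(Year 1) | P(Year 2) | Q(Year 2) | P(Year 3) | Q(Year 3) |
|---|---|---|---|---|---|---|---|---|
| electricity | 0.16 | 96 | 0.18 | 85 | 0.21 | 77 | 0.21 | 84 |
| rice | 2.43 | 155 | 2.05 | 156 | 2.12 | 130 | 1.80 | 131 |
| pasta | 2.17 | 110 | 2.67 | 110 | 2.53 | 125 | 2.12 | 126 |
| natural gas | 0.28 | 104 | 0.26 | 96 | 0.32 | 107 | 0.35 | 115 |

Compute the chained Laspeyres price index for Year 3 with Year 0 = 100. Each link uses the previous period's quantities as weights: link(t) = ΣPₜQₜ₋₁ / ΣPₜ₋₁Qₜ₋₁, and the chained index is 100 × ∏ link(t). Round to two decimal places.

86.01

Link Year 0→Year 1:
ΣP(Year 1)Q(Year 0) = 0.18×96 + 2.05×155 + 2.67×110 + 0.26×104 = 17.28 + 317.75 + 293.7 + 27.04 = 655.77
ΣP(Year 0)Q(Year 0) = 0.16×96 + 2.43×155 + 2.17×110 + 0.28×104 = 15.36 + 376.65 + 238.7 + 29.12 = 659.83
link = 655.77/659.83 = 0.993847
Link Year 1→Year 2:
ΣP(Year 2)Q(Year 1) = 0.21×85 + 2.12×156 + 2.53×110 + 0.32×96 = 17.85 + 330.72 + 278.3 + 30.72 = 657.59
ΣP(Year 1)Q(Year 1) = 0.18×85 + 2.05×156 + 2.67×110 + 0.26×96 = 15.3 + 319.8 + 293.7 + 24.96 = 653.76
link = 657.59/653.76 = 1.005858
Link Year 2→Year 3:
ΣP(Year 3)Q(Year 2) = 0.21×77 + 1.80×130 + 2.12×125 + 0.35×107 = 16.17 + 234 + 265 + 37.45 = 552.62
ΣP(Year 2)Q(Year 2) = 0.21×77 + 2.12×130 + 2.53×125 + 0.32×107 = 16.17 + 275.6 + 316.25 + 34.24 = 642.26
link = 552.62/642.26 = 0.860430
Chained index = 100 × 0.993847 × 1.005858 × 0.860430 = 86.0146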